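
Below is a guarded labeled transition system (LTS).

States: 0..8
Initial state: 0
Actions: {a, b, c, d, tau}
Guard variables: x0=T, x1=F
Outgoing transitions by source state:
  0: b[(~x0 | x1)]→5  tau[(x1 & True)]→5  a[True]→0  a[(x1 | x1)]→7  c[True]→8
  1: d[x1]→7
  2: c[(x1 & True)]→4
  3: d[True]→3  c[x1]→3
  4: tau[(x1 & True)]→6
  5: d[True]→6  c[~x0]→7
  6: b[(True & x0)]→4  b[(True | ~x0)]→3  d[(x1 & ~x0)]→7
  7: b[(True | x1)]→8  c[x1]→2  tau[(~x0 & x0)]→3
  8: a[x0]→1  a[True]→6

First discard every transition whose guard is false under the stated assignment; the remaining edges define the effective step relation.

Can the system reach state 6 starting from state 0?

Answer: REACHABLE

Analysis:
9 transition(s) survive guard evaluation.
L0 = {0}
L1 = {8}  total {0,8}
L2 = {1,6}  total {0,1,6,8}
L3 = {3,4}  total {0,1,3,4,6,8}
R = {0,1,3,4,6,8}
trace reaching 6: c·a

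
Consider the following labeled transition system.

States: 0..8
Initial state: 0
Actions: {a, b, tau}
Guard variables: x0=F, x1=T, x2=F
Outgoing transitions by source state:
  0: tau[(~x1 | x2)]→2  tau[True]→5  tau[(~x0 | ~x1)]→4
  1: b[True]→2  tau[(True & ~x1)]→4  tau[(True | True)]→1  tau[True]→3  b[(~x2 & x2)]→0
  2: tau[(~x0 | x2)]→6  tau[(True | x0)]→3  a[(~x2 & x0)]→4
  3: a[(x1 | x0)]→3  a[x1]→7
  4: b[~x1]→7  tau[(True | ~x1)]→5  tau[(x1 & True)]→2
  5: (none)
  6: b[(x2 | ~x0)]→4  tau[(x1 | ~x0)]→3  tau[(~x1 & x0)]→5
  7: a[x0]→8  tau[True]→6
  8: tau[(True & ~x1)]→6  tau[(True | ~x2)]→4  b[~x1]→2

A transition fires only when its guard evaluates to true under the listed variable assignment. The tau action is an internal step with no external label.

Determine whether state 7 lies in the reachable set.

Guard filter leaves 15 enabled edge(s).
L0 = {0}
L1 = {4,5}  total {0,4,5}
L2 = {2}  total {0,2,4,5}
L3 = {3,6}  total {0,2,3,4,5,6}
L4 = {7}  total {0,2,3,4,5,6,7}
Reachable = {0,2,3,4,5,6,7}
witness 7: tau·tau·tau·a

Answer: REACHABLE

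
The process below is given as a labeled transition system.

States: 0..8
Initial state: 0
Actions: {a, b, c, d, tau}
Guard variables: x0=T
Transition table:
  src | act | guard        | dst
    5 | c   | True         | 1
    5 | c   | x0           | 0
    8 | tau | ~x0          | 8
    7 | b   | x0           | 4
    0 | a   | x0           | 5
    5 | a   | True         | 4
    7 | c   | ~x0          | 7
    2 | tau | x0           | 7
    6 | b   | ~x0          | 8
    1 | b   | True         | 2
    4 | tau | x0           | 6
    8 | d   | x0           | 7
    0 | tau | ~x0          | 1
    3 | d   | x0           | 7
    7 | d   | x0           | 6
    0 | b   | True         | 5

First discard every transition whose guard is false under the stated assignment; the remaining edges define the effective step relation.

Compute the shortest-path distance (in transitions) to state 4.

BFS to 4:
  depth 0: {0}
  depth 1: {5}
  depth 2: {1,4}
first hit 4 at d=2 via a·a

Answer: 2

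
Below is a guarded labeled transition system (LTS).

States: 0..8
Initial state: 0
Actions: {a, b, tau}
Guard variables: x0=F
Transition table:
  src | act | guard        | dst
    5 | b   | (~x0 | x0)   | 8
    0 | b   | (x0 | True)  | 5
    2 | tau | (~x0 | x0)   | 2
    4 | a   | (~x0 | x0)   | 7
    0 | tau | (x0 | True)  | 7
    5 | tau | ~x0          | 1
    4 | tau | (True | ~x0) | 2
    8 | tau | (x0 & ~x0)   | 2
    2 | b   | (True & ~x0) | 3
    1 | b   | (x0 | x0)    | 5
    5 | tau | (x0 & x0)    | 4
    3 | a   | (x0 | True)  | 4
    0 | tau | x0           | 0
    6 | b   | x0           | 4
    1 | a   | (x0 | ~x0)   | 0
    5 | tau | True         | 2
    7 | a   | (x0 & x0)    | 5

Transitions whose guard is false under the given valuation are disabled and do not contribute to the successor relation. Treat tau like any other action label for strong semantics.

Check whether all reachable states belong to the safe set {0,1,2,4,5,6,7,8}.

Answer: INVARIANT VIOLATED at state 3

Trace:
Safe = {0,1,2,4,5,6,7,8}
R = {0,1,2,3,4,5,7,8}
  0: safe
  1: safe
  2: safe
  3: VIOLATES
  4: safe
  5: safe
  7: safe
  8: safe
witness against invariant: b·tau·b → 3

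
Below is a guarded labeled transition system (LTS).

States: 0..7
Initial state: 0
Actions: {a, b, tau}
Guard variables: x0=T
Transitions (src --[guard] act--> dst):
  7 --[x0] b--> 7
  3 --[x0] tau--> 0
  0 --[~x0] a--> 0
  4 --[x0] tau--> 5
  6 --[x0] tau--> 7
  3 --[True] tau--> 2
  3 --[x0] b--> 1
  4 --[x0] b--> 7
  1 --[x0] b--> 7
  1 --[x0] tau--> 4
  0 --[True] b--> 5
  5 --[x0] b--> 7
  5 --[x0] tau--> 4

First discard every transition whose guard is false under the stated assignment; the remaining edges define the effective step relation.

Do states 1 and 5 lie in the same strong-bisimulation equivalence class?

Compute ~ classes (split until stable):
  P[0] = {{0,1,2,3,4,5,6,7}}
  P[1] = {{0,7},{1,3,4,5},{2},{6}}
  P[2] = {{0},{1,4,5},{2},{3},{6},{7}}
stable after 3 split(s): 6 block(s)
class of 1: {1,4,5}; class of 5: {1,4,5}

Answer: BISIMILAR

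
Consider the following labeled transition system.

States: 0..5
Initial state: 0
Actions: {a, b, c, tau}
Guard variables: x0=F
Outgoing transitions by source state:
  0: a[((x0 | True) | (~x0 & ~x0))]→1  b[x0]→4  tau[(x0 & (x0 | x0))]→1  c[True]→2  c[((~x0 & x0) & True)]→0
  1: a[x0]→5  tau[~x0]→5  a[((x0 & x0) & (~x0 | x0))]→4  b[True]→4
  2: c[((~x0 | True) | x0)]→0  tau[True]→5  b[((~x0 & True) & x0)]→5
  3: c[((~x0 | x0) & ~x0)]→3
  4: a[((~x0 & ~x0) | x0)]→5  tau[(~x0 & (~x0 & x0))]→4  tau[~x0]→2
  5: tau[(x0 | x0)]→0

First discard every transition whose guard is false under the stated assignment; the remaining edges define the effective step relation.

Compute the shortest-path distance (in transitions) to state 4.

Breadth-first toward 4:
  depth 0: {0}
  depth 1: {1,2}
  depth 2: {4,5}
first hit 4 at d=2 via a·b

Answer: 2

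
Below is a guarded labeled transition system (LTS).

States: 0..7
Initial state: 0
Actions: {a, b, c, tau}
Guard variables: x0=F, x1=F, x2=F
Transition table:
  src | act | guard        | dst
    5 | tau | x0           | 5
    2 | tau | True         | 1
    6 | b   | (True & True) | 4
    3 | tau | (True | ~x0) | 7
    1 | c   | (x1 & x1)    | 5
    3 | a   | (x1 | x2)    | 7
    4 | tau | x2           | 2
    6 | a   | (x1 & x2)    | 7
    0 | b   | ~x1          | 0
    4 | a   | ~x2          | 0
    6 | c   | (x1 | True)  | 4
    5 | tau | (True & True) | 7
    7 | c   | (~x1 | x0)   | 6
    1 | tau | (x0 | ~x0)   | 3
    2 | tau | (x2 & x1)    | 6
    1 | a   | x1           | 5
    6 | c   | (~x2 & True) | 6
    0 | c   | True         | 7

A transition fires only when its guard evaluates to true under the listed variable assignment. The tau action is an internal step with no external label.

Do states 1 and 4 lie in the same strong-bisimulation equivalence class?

Compute ~ classes (split until stable):
  π0 = {{0,1,2,3,4,5,6,7}}
  π1 = {{0,6},{1,2,3,5},{4},{7}}
  π2 = {{0},{1,2},{3,5},{4},{6},{7}}
  π3 = {{0},{1},{2},{3,5},{4},{6},{7}}
stable after 4 split(s): 7 block(s)
1∈{1}, 4∈{4}

Answer: NOT BISIMILAR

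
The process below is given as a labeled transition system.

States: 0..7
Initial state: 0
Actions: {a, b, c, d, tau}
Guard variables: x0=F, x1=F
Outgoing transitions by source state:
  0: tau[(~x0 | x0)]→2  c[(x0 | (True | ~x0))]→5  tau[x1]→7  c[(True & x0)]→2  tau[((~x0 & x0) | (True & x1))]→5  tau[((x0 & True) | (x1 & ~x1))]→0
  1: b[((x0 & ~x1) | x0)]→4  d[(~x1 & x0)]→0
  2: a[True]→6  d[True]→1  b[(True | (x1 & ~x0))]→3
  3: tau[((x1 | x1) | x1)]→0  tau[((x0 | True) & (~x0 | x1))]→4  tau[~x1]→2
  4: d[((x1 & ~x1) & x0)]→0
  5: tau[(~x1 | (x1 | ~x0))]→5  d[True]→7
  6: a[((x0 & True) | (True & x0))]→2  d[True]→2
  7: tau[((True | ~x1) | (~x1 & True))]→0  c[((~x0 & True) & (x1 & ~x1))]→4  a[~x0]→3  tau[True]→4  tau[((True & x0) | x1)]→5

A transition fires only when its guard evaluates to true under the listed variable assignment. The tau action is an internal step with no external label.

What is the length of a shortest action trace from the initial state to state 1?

Layered search for 1:
  Layer 0: {0}
  Layer 1: {2,5}
  Layer 2: {1,3,6,7}
first hit 1 at d=2 via tau·d

Answer: 2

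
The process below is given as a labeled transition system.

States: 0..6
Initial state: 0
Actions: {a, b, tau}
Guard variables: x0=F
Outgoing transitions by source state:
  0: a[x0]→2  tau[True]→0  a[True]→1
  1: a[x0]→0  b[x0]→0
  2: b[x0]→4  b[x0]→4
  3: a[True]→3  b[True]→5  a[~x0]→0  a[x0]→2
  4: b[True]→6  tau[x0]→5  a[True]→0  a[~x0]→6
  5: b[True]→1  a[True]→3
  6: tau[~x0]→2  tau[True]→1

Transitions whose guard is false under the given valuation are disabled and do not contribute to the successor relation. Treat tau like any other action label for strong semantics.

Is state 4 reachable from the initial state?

Guard filter leaves 12 enabled edge(s).
L0 = {0}
L1 = {1}  now seen {0,1}
Reachable = {0,1}

Answer: UNREACHABLE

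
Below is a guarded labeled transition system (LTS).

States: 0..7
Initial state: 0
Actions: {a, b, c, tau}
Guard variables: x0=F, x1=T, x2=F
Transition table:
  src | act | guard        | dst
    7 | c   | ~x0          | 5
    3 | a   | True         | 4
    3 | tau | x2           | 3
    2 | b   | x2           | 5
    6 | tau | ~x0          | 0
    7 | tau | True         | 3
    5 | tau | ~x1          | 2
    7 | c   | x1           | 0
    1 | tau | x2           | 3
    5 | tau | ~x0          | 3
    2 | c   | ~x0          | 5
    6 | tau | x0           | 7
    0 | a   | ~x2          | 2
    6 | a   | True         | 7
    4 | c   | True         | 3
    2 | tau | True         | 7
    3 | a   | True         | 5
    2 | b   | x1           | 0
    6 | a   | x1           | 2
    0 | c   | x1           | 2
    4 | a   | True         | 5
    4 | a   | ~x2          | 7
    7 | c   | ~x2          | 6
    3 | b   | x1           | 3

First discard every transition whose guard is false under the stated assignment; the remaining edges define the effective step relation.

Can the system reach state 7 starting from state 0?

Answer: REACHABLE

Working:
19 transition(s) survive guard evaluation.
depth 0: {0}
depth 1: {2}  now seen {0,2}
depth 2: {5,7}  now seen {0,2,5,7}
depth 3: {3,6}  now seen {0,2,3,5,6,7}
depth 4: {4}  now seen {0,2,3,4,5,6,7}
Reach set: {0,2,3,4,5,6,7}
trace reaching 7: a·tau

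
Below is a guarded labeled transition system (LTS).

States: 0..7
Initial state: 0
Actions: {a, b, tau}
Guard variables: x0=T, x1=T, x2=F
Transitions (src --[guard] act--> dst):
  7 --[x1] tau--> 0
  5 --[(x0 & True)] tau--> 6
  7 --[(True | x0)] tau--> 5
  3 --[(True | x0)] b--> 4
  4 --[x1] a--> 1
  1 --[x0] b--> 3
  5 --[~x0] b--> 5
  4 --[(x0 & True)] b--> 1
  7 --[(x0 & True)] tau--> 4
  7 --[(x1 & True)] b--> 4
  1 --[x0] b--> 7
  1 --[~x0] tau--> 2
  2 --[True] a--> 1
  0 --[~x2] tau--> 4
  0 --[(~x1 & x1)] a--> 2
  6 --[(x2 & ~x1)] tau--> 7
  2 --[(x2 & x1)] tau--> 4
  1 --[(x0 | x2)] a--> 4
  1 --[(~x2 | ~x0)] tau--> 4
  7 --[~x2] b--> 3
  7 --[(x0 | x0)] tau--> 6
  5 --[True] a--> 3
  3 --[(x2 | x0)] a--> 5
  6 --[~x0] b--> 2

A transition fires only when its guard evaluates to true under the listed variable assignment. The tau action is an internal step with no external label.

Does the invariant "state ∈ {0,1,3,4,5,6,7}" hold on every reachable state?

Answer: INVARIANT HOLDS

Working:
Safe = {0,1,3,4,5,6,7}
R = {0,1,3,4,5,6,7}
  0: safe
  1: safe
  3: safe
  4: safe
  5: safe
  6: safe
  7: safe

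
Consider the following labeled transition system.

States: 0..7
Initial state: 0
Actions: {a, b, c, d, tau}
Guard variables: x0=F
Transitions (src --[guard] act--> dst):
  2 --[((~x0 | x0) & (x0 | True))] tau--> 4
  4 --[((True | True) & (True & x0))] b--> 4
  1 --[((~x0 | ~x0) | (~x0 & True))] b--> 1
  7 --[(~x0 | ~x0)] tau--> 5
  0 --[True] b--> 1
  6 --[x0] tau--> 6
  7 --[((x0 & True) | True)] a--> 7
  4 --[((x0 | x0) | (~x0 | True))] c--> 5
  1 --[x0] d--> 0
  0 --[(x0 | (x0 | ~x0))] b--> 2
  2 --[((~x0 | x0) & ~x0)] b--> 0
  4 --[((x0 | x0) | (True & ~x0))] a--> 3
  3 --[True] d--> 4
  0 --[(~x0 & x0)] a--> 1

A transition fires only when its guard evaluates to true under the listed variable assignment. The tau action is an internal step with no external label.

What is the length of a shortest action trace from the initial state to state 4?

Answer: 2

Trace:
Breadth-first toward 4:
  L0 = {0}
  L1 = {1,2}
  L2 = {4}
first hit 4 at d=2 via b·tau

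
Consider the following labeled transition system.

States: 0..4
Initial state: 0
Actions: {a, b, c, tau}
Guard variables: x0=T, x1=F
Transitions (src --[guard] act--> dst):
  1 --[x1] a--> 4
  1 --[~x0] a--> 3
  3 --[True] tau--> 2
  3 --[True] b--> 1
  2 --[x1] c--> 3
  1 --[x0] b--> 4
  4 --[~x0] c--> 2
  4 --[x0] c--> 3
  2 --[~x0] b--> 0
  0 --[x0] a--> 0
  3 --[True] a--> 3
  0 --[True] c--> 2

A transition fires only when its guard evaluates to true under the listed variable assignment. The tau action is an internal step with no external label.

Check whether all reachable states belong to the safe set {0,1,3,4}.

Answer: INVARIANT VIOLATED at state 2

Analysis:
Safe = {0,1,3,4}
Reach set: {0,2}
  0: safe
  2: VIOLATES
counterexample path to 2: c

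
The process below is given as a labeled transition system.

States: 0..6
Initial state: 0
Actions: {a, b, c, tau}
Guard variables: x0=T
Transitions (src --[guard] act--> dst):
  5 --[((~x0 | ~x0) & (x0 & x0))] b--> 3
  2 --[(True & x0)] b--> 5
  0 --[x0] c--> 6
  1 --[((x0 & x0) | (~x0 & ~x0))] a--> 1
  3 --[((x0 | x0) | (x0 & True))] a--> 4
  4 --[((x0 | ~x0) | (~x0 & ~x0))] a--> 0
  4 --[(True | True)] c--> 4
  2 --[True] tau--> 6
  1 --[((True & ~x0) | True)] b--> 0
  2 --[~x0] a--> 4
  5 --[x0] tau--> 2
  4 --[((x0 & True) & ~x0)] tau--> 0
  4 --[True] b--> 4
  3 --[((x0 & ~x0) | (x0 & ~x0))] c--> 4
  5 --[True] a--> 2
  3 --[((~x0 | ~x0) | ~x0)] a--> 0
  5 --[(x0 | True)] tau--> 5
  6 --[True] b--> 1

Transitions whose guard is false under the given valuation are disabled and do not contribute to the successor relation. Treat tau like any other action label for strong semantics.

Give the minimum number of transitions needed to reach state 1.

Answer: 2

Trace:
Breadth-first toward 1:
  depth 0: {0}
  depth 1: {6}
  depth 2: {1}
depth(1)=2, e.g. c·b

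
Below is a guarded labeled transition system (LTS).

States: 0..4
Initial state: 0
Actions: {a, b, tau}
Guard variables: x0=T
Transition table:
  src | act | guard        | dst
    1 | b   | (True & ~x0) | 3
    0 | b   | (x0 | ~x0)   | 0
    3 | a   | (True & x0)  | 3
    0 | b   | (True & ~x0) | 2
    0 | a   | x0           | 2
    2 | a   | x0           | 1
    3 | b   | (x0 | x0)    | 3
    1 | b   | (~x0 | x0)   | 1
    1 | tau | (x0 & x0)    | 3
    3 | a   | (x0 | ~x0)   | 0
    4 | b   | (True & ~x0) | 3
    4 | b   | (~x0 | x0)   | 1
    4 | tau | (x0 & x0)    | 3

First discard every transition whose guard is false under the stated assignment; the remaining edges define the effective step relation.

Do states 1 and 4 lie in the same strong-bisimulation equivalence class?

Bisimulation quotient by refinement:
  P[0] = {{0,1,2,3,4}}
  P[1] = {{0,3},{1,4},{2}}
  P[2] = {{0},{1,4},{2},{3}}
4 equivalence class(es) (converged in 3)
[1]={1,4}  [4]={1,4}

Answer: BISIMILAR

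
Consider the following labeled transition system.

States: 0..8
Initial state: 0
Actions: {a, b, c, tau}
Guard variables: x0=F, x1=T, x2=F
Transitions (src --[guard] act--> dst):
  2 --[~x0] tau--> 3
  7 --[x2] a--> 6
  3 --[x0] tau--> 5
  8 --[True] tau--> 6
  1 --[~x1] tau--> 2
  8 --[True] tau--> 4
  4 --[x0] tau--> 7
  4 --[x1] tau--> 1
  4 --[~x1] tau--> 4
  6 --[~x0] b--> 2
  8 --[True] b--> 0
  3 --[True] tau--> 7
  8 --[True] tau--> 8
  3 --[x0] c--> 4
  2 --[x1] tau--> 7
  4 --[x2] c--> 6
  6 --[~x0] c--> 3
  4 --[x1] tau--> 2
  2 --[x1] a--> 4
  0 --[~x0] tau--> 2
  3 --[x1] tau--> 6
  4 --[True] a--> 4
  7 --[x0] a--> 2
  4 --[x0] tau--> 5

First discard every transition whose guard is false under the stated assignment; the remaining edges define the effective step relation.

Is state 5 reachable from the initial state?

Answer: UNREACHABLE

Analysis:
Guard filter leaves 15 enabled edge(s).
depth 0: {0}
depth 1: {2}  cumulative {0,2}
depth 2: {3,4,7}  cumulative {0,2,3,4,7}
depth 3: {1,6}  cumulative {0,1,2,3,4,6,7}
R = {0,1,2,3,4,6,7}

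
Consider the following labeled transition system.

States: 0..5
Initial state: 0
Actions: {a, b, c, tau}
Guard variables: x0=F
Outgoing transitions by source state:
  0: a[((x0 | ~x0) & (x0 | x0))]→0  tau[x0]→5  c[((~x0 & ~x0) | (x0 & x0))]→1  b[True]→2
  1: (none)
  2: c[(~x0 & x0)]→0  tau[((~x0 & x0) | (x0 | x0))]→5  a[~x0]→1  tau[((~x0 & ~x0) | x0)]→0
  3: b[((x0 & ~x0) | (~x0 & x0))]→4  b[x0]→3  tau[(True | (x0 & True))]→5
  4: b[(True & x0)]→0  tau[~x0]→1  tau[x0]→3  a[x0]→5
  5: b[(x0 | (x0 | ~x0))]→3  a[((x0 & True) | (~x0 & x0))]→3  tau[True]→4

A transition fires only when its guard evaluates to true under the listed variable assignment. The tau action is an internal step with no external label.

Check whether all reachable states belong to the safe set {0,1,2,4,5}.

Answer: INVARIANT HOLDS

Trace:
Inv-set: {0,1,2,4,5}
Reach set: {0,1,2}
  0: safe
  1: safe
  2: safe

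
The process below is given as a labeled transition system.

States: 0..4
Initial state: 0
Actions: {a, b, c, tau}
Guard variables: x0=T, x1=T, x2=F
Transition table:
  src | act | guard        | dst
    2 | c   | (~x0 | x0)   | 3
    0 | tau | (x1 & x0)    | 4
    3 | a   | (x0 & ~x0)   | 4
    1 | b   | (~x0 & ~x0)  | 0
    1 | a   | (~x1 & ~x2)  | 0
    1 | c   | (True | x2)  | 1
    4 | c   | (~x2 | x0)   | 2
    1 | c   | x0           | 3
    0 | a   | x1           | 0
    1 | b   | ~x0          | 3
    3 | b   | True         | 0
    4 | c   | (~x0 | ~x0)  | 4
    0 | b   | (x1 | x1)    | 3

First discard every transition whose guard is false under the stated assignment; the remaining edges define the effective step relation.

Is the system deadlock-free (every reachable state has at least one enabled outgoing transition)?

R = {0,2,3,4}
  0: a→0  b→3  tau→4  [3 exit(s)]
  2: c→3  [1 exit(s)]
  3: b→0  [1 exit(s)]
  4: c→2  [1 exit(s)]

Answer: DEADLOCK-FREE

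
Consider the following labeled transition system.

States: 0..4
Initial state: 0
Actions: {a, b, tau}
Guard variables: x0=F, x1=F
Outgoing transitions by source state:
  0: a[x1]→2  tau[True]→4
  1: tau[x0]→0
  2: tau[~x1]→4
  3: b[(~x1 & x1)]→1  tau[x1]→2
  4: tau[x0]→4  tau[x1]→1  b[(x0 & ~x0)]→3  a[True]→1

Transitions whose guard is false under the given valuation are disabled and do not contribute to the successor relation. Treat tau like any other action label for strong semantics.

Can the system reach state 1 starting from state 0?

Guard filter leaves 3 enabled edge(s).
depth 0: {0}
depth 1: {4}  total {0,4}
depth 2: {1}  total {0,1,4}
Reachable = {0,1,4}
trace reaching 1: tau·a

Answer: REACHABLE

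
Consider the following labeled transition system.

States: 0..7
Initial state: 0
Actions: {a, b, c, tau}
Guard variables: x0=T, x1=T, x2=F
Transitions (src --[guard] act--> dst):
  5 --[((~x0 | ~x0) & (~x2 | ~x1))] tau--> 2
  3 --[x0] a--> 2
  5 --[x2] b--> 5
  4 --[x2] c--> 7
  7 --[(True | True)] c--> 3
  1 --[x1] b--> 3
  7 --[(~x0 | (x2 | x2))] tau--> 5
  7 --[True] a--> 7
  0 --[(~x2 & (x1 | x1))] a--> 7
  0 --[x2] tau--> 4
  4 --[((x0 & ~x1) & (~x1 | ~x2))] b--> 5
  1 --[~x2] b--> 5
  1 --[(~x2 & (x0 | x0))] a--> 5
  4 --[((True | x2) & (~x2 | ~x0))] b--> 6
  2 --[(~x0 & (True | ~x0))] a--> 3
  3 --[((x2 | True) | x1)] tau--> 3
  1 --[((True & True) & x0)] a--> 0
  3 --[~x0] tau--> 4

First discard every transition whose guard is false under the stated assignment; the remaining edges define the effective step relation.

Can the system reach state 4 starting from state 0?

Answer: UNREACHABLE

Trace:
10 transition(s) survive guard evaluation.
Layer 0: {0}
Layer 1: {7}  now seen {0,7}
Layer 2: {3}  now seen {0,3,7}
Layer 3: {2}  now seen {0,2,3,7}
R = {0,2,3,7}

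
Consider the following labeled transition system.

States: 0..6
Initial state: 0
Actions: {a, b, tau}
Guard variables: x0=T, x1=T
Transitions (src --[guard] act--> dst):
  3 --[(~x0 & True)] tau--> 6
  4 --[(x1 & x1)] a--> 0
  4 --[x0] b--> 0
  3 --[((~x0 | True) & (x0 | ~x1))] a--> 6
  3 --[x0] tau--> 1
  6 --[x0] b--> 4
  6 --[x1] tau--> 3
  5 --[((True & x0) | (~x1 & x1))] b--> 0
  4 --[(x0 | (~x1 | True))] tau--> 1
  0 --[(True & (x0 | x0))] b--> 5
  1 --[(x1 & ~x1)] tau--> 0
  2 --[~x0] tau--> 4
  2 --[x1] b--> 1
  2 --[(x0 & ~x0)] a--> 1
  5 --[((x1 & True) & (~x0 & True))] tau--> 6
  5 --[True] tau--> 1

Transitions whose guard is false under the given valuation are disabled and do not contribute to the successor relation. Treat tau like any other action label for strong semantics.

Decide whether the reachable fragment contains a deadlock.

Answer: DEADLOCK at state 1

Working:
Reachable = {0,1,5}
  0: b→5  [deg 1]
  1: ∅  [deadlock]
  5: b→0  tau→1  [deg 2]
witness 1: b·tau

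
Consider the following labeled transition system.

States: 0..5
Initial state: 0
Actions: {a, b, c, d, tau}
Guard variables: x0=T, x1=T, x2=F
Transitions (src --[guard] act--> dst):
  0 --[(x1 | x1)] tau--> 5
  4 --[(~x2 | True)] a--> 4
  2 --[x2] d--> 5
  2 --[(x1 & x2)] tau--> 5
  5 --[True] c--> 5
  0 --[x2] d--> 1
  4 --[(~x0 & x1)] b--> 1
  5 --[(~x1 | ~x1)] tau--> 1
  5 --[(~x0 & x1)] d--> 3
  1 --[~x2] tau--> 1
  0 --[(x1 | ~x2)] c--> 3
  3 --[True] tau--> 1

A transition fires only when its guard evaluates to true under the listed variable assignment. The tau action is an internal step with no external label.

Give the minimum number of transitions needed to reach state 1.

Answer: 2

Working:
Breadth-first toward 1:
  depth 0: {0}
  depth 1: {3,5}
  depth 2: {1}
1 enters at depth 2; path c·tau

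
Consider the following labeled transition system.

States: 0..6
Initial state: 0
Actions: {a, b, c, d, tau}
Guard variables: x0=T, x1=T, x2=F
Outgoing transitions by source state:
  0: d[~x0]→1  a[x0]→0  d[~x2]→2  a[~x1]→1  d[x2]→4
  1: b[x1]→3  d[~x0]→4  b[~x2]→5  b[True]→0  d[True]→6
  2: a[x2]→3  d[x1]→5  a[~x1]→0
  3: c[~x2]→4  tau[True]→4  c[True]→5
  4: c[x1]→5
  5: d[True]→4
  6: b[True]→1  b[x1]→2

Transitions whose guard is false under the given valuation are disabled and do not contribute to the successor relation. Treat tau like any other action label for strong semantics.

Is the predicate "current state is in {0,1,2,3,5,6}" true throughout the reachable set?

Allowed set {0,1,2,3,5,6}
R = {0,2,4,5}
  0: ✓
  2: ✓
  4: ✗ unsafe
  5: ✓
counterexample path to 4: d·d·d

Answer: INVARIANT VIOLATED at state 4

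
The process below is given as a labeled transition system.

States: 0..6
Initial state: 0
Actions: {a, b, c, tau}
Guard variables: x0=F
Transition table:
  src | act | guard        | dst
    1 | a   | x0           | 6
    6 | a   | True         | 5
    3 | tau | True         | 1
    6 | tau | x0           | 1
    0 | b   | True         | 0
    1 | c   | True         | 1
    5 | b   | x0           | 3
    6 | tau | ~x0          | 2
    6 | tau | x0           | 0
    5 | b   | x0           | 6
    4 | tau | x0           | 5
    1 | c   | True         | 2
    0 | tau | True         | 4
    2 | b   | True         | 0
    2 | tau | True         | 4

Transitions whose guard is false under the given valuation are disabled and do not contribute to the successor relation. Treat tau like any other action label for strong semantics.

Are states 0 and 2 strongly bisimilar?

Refine partition for ~:
  π0 = {{0,1,2,3,4,5,6}}
  π1 = {{0,2},{1},{3},{4,5},{6}}
stable after 2 split(s): 5 block(s)
0∈{0,2}, 2∈{0,2}

Answer: BISIMILAR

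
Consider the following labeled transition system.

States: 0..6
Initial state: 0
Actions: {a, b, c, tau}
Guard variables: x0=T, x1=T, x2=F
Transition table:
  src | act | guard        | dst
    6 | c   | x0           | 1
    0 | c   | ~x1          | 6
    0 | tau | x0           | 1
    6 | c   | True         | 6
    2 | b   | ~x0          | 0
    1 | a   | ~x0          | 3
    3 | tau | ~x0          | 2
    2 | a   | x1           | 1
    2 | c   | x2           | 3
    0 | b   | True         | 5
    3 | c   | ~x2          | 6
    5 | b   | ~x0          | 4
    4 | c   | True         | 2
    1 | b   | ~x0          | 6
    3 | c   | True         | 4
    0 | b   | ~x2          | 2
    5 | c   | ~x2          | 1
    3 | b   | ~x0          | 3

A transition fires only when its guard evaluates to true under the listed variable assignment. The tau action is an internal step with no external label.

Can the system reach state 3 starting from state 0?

Answer: UNREACHABLE

Working:
Guard filter leaves 10 enabled edge(s).
Layer 0: {0}
Layer 1: {1,2,5}  total {0,1,2,5}
Reachable = {0,1,2,5}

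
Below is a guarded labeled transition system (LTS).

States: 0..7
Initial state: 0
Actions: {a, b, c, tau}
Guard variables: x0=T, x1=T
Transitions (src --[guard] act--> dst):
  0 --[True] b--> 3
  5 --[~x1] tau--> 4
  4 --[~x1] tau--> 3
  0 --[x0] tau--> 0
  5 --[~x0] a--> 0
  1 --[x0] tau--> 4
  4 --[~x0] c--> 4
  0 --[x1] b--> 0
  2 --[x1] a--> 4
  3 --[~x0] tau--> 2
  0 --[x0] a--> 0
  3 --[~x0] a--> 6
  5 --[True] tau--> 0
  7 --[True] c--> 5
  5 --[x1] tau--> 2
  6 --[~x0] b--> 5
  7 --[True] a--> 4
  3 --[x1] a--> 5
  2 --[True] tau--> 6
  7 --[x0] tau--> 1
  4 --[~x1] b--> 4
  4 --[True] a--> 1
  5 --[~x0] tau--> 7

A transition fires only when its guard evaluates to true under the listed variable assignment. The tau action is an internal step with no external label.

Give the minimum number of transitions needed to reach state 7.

Layered search for 7:
  Layer 0: {0}
  Layer 1: {3}
  Layer 2: {5}
  Layer 3: {2}
  Layer 4: {4,6}
  Layer 5: {1}
7 never appears.

Answer: UNREACHABLE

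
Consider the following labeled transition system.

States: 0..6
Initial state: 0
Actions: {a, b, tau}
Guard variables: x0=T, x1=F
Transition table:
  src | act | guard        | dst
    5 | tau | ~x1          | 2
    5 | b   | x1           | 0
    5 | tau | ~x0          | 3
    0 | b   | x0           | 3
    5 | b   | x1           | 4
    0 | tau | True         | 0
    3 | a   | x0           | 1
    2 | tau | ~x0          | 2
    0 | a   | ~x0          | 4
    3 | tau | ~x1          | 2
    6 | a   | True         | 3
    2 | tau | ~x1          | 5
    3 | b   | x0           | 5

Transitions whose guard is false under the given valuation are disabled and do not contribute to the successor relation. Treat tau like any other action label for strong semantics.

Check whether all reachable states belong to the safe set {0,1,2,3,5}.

Answer: INVARIANT HOLDS

Analysis:
Inv-set: {0,1,2,3,5}
R = {0,1,2,3,5}
  0: safe
  1: safe
  2: safe
  3: safe
  5: safe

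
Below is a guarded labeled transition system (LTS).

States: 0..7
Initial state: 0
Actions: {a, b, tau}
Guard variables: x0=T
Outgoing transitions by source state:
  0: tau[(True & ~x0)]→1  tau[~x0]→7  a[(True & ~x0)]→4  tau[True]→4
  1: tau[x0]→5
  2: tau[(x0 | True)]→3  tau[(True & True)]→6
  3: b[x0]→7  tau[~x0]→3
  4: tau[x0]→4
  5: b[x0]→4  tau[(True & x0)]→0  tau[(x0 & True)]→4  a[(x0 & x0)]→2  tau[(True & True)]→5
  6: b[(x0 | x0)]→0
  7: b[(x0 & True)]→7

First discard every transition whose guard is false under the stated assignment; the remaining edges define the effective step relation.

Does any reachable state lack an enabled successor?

Reachable = {0,4}
  0: tau→4  [deg 1]
  4: tau→4  [deg 1]

Answer: DEADLOCK-FREE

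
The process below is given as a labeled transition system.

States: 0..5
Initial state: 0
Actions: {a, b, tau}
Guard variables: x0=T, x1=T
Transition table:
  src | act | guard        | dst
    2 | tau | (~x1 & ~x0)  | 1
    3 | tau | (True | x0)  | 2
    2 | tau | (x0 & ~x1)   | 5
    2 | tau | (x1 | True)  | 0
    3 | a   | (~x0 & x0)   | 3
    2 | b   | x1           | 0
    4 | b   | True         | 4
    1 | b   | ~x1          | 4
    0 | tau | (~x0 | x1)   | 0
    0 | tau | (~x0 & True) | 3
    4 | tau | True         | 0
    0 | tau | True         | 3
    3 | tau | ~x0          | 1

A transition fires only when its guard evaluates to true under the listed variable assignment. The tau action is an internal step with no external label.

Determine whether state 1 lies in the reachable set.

Answer: UNREACHABLE

Analysis:
After dropping false guards: 7 live edges.
Layer 0: {0}
Layer 1: {3}  cumulative {0,3}
Layer 2: {2}  cumulative {0,2,3}
Reachable = {0,2,3}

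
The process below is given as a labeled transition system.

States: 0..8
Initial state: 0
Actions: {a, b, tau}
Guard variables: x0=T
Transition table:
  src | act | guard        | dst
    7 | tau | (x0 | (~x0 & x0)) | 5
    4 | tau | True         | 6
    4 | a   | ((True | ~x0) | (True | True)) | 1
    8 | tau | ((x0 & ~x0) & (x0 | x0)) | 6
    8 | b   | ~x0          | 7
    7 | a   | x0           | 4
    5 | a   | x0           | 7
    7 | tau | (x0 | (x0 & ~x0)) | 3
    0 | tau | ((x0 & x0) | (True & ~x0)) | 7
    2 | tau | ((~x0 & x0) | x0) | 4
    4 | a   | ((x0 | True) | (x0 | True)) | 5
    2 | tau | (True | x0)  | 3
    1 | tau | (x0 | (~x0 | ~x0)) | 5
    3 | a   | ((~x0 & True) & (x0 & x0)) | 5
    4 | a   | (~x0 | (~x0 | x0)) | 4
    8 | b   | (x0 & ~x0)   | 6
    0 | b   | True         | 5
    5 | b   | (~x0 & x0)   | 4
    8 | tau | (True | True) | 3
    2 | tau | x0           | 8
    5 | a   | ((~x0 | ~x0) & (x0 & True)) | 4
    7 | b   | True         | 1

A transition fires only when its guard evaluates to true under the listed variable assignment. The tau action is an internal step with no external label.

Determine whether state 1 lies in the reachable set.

After dropping false guards: 16 live edges.
depth 0: {0}
depth 1: {5,7}  total {0,5,7}
depth 2: {1,3,4}  total {0,1,3,4,5,7}
depth 3: {6}  total {0,1,3,4,5,6,7}
Reachable = {0,1,3,4,5,6,7}
trace reaching 1: tau·b

Answer: REACHABLE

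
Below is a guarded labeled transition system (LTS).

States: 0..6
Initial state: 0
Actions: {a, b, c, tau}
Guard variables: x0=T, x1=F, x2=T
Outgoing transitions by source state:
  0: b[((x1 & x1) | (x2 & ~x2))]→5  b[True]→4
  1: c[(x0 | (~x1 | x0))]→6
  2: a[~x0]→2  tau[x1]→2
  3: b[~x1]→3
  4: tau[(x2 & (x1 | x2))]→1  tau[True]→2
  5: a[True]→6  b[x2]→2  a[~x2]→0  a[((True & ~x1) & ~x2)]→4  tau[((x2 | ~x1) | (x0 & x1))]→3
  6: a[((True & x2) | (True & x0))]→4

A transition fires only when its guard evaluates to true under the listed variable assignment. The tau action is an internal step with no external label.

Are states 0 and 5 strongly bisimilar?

Answer: NOT BISIMILAR

Trace:
Compute ~ classes (split until stable):
  round 0: {{0,1,2,3,4,5,6}}
  round 1: {{0,3},{1},{2},{4},{5},{6}}
  round 2: {{0},{1},{2},{3},{4},{5},{6}}
stable after 3 split(s): 7 block(s)
class of 0: {0}; class of 5: {5}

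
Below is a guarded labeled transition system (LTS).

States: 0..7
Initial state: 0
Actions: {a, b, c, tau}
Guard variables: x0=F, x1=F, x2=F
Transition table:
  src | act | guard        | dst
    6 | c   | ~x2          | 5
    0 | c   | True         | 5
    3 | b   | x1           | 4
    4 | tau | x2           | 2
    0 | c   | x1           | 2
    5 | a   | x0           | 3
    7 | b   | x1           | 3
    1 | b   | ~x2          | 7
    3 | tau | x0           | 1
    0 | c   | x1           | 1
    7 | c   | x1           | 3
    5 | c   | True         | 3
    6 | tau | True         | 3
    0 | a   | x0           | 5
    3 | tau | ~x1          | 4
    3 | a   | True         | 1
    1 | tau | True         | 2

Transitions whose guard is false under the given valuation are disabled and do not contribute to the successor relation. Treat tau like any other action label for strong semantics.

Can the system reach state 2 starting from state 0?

Answer: REACHABLE

Analysis:
8 transition(s) survive guard evaluation.
Layer 0: {0}
Layer 1: {5}  now seen {0,5}
Layer 2: {3}  now seen {0,3,5}
Layer 3: {1,4}  now seen {0,1,3,4,5}
Layer 4: {2,7}  now seen {0,1,2,3,4,5,7}
R = {0,1,2,3,4,5,7}
Path to 2: c·c·a·tau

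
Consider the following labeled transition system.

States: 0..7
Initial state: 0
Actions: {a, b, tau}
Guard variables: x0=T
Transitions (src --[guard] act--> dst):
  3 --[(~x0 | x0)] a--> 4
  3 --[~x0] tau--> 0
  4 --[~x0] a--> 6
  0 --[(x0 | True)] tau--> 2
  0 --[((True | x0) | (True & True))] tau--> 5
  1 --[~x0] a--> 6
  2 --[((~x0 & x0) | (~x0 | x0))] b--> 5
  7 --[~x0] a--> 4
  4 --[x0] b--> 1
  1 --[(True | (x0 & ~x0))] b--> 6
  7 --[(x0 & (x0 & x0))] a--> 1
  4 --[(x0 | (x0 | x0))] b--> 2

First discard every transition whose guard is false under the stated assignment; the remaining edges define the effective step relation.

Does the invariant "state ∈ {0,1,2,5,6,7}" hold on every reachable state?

Allowed set {0,1,2,5,6,7}
Reachable = {0,2,5}
  0: safe
  2: safe
  5: safe

Answer: INVARIANT HOLDS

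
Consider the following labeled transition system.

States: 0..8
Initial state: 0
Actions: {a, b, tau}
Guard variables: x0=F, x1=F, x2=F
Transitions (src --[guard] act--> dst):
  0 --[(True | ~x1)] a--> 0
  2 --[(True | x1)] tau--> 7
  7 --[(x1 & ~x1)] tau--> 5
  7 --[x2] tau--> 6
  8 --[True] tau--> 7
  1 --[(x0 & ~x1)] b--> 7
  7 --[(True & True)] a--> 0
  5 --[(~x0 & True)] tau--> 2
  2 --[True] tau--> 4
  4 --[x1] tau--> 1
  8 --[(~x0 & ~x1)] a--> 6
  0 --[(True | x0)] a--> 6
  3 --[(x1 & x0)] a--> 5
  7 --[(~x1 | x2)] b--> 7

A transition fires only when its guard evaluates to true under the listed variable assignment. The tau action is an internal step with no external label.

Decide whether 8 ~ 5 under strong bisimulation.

Compute ~ classes (split until stable):
  π0 = {{0,1,2,3,4,5,6,7,8}}
  π1 = {{0},{1,3,4,6},{2,5},{7},{8}}
  π2 = {{0},{1,3,4,6},{2},{5},{7},{8}}
Fixed point at round 3; 6 class(es).
8∈{8}, 5∈{5}

Answer: NOT BISIMILAR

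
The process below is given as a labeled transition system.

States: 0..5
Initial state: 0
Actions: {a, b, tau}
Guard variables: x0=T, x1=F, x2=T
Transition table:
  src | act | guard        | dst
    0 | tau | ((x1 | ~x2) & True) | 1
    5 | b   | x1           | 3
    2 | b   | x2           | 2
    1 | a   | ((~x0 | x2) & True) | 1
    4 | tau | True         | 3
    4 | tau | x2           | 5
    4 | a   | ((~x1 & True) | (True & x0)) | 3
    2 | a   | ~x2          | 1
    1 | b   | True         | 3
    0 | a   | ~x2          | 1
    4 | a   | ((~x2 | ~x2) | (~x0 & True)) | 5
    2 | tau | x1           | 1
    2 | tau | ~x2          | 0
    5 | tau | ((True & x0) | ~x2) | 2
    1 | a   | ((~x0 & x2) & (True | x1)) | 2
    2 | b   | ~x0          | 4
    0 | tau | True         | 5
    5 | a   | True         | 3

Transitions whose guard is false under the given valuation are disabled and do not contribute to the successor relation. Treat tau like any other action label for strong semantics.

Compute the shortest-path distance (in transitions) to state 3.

Answer: 2

Analysis:
Layered search for 3:
  depth 0: {0}
  depth 1: {5}
  depth 2: {2,3}
3 enters at depth 2; path tau·a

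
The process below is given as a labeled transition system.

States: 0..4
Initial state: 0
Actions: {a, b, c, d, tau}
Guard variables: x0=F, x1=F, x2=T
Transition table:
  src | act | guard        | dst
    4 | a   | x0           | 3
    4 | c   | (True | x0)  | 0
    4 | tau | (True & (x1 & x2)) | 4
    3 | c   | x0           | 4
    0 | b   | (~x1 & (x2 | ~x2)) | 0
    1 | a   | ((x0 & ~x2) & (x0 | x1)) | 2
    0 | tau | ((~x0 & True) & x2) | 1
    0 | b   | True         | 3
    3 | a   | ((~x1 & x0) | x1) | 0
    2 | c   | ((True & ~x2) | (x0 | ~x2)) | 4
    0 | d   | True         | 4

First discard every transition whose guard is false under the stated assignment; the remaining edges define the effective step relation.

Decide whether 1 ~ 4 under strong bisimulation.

Answer: NOT BISIMILAR

Analysis:
Refine partition for ~:
  π0 = {{0,1,2,3,4}}
  π1 = {{0},{1,2,3},{4}}
Fixed point at round 2; 3 class(es).
1∈{1,2,3}, 4∈{4}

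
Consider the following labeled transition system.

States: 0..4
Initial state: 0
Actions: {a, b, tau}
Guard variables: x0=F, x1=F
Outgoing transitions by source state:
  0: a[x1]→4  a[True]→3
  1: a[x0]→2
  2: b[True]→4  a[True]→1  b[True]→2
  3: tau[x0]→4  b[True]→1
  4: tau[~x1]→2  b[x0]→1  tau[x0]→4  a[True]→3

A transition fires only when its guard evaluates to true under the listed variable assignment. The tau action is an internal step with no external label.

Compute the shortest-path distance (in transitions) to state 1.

BFS to 1:
  Layer 0: {0}
  Layer 1: {3}
  Layer 2: {1}
depth(1)=2, e.g. a·b

Answer: 2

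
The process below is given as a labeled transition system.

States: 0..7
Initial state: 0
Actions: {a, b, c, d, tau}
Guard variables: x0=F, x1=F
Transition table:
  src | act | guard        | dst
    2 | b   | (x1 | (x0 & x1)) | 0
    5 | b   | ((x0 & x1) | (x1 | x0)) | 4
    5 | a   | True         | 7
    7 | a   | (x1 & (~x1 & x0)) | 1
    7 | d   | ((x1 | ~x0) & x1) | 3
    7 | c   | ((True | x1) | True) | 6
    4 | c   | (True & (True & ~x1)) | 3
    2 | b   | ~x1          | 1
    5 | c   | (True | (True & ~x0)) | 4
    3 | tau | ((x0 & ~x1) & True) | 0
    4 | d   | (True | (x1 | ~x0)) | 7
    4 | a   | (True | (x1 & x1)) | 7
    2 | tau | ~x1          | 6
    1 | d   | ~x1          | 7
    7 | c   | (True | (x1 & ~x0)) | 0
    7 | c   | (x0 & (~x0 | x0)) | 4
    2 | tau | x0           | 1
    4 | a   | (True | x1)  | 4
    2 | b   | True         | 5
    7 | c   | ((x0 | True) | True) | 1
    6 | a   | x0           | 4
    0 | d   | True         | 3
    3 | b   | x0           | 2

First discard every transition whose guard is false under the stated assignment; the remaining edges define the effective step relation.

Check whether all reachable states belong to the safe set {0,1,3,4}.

Answer: INVARIANT HOLDS

Trace:
Allowed set {0,1,3,4}
R = {0,3}
  0: safe
  3: safe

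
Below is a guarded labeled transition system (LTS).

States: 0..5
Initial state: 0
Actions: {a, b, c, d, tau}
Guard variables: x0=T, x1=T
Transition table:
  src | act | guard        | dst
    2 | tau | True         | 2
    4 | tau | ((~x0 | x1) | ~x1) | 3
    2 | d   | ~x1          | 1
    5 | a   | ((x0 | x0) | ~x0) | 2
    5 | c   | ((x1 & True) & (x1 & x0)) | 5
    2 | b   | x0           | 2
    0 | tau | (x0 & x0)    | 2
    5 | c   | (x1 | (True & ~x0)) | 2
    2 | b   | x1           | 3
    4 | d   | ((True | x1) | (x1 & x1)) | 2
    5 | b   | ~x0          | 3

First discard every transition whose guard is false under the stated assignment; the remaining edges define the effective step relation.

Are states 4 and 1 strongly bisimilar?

Refine partition for ~:
  π0 = {{0,1,2,3,4,5}}
  π1 = {{0},{1,3},{2},{4},{5}}
stable after 2 split(s): 5 block(s)
class of 4: {4}; class of 1: {1,3}

Answer: NOT BISIMILAR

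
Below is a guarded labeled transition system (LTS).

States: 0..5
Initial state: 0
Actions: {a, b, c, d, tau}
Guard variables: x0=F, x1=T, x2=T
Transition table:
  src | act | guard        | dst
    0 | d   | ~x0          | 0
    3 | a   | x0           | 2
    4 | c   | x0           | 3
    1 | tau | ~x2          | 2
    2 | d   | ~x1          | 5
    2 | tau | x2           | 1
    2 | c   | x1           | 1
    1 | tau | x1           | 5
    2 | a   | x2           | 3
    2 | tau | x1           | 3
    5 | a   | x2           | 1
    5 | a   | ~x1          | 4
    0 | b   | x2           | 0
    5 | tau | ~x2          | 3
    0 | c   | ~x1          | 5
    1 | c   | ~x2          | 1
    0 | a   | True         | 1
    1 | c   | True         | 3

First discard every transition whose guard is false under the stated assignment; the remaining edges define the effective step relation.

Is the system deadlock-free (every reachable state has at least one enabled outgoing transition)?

Answer: DEADLOCK at state 3

Analysis:
R = {0,1,3,5}
  0: a→1  b→0  d→0  [3 exit(s)]
  1: c→3  tau→5  [2 exit(s)]
  3: ∅  [STUCK]
  5: a→1  [1 exit(s)]
witness 3: a·c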